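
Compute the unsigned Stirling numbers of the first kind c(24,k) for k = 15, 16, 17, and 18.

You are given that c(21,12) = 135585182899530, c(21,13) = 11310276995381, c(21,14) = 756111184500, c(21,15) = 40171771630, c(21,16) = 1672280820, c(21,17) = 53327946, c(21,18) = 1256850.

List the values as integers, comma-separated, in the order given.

2406046038644556, 137272511800831, 6400590336096, 241276443496

[22] T[22,13]:21*11310276995381+135585182899530=373100999802531 · T[22,14]:21*756111184500+11310276995381=27188611869881 · T[22,15]:21*40171771630+756111184500=1599718388730 · T[22,16]:21*1672280820+40171771630=75289668850 · T[22,17]:21*53327946+1672280820=2792167686 · T[22,18]:21*1256850+53327946=79721796
[23] T[23,14]:22*27188611869881+373100999802531=971250460939913 · T[23,15]:22*1599718388730+27188611869881=62382416421941 · T[23,16]:22*75289668850+1599718388730=3256091103430 · T[23,17]:22*2792167686+75289668850=136717357942 · T[23,18]:22*79721796+2792167686=4546047198
[24] T[24,15]:23*62382416421941+971250460939913=2406046038644556 · T[24,16]:23*3256091103430+62382416421941=137272511800831 · T[24,17]:23*136717357942+3256091103430=6400590336096 · T[24,18]:23*4546047198+136717357942=241276443496
Read c(24,15) = 2406046038644556, c(24,16) = 137272511800831, c(24,17) = 6400590336096, c(24,18) = 241276443496.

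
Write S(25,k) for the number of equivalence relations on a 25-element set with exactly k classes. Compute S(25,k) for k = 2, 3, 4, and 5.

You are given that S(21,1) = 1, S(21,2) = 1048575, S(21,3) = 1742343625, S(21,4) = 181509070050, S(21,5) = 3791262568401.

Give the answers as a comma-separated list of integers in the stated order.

16777215, 141197991025, 46771289738810, 2436684974110751

[22] T[22,1]:1*1+0=1 · T[22,2]:2*1048575+1=2097151 · T[22,3]:3*1742343625+1048575=5228079450 · T[22,4]:4*181509070050+1742343625=727778623825 · T[22,5]:5*3791262568401+181509070050=19137821912055
[23] T[23,1]:1*1+0=1 · T[23,2]:2*2097151+1=4194303 · T[23,3]:3*5228079450+2097151=15686335501 · T[23,4]:4*727778623825+5228079450=2916342574750 · T[23,5]:5*19137821912055+727778623825=96416888184100
[24] T[24,1]:1*1+0=1 · T[24,2]:2*4194303+1=8388607 · T[24,3]:3*15686335501+4194303=47063200806 · T[24,4]:4*2916342574750+15686335501=11681056634501 · T[24,5]:5*96416888184100+2916342574750=485000783495250
[25] T[25,2]:2*8388607+1=16777215 · T[25,3]:3*47063200806+8388607=141197991025 · T[25,4]:4*11681056634501+47063200806=46771289738810 · T[25,5]:5*485000783495250+11681056634501=2436684974110751
Read S(25,2) = 16777215, S(25,3) = 141197991025, S(25,4) = 46771289738810, S(25,5) = 2436684974110751.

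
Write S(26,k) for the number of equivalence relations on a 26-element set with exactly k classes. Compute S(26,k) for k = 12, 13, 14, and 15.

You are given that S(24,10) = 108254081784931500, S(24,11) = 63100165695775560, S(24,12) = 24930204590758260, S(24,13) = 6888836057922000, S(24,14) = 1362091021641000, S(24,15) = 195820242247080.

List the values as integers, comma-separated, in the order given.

r25: T_25,11=11×63100165695775560+108254081784931500=802355904438462660; T_25,12=12×24930204590758260+63100165695775560=362262620784874680; T_25,13=13×6888836057922000+24930204590758260=114485073343744260; T_25,14=14×1362091021641000+6888836057922000=25958110360896000; T_25,15=15×195820242247080+1362091021641000=4299394655347200
r26: T_26,12=12×362262620784874680+802355904438462660=5149507353856958820; T_26,13=13×114485073343744260+362262620784874680=1850568574253550060; T_26,14=14×25958110360896000+114485073343744260=477898618396288260; T_26,15=15×4299394655347200+25958110360896000=90449030191104000
Read S(26,12) = 5149507353856958820, S(26,13) = 1850568574253550060, S(26,14) = 477898618396288260, S(26,15) = 90449030191104000.

5149507353856958820, 1850568574253550060, 477898618396288260, 90449030191104000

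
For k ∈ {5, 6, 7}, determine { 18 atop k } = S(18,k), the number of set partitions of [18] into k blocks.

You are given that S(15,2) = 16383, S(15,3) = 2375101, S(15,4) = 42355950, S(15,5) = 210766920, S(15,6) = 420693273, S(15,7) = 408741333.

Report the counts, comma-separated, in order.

28958095545, 110687251039, 197462483400

row 16: T[16][3]=3·2375101+16383=7141686  T[16][4]=4·42355950+2375101=171798901  T[16][5]=5·210766920+42355950=1096190550  T[16][6]=6·420693273+210766920=2734926558  T[16][7]=7·408741333+420693273=3281882604
row 17: T[17][4]=4·171798901+7141686=694337290  T[17][5]=5·1096190550+171798901=5652751651  T[17][6]=6·2734926558+1096190550=17505749898  T[17][7]=7·3281882604+2734926558=25708104786
row 18: T[18][5]=5·5652751651+694337290=28958095545  T[18][6]=6·17505749898+5652751651=110687251039  T[18][7]=7·25708104786+17505749898=197462483400
Read S(18,5) = 28958095545, S(18,6) = 110687251039, S(18,7) = 197462483400.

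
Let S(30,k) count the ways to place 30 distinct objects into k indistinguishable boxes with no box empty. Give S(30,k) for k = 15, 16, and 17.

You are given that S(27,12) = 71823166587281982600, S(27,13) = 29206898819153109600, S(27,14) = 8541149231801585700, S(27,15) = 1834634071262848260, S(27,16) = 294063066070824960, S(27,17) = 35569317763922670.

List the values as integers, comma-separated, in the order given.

r28: T_28,13=13×29206898819153109600+71823166587281982600=451512851236272407400; T_28,14=14×8541149231801585700+29206898819153109600=148782988064375309400; T_28,15=15×1834634071262848260+8541149231801585700=36060660300744309600; T_28,16=16×294063066070824960+1834634071262848260=6539643128396047620; T_28,17=17×35569317763922670+294063066070824960=898741468057510350
r29: T_29,14=14×148782988064375309400+451512851236272407400=2534474684137526739000; T_29,15=15×36060660300744309600+148782988064375309400=689692892575539953400; T_29,16=16×6539643128396047620+36060660300744309600=140694950355081071520; T_29,17=17×898741468057510350+6539643128396047620=21818248085373723570
r30: T_30,15=15×689692892575539953400+2534474684137526739000=12879868072770626040000; T_30,16=16×140694950355081071520+689692892575539953400=2940812098256837097720; T_30,17=17×21818248085373723570+140694950355081071520=511605167806434372210
Read S(30,15) = 12879868072770626040000, S(30,16) = 2940812098256837097720, S(30,17) = 511605167806434372210.

12879868072770626040000, 2940812098256837097720, 511605167806434372210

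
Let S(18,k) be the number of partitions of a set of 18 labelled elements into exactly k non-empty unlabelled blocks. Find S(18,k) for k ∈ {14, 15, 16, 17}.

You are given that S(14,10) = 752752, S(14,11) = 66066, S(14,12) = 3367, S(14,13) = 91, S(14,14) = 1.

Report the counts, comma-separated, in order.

@15  (15,11):66066·11+752752→1479478, (15,12):3367·12+66066→106470, (15,13):91·13+3367→4550, (15,14):1·14+91→105, (15,15):0·15+1→1
@16  (16,12):106470·12+1479478→2757118, (16,13):4550·13+106470→165620, (16,14):105·14+4550→6020, (16,15):1·15+105→120, (16,16):0·16+1→1
@17  (17,13):165620·13+2757118→4910178, (17,14):6020·14+165620→249900, (17,15):120·15+6020→7820, (17,16):1·16+120→136, (17,17):0·17+1→1
@18  (18,14):249900·14+4910178→8408778, (18,15):7820·15+249900→367200, (18,16):136·16+7820→9996, (18,17):1·17+136→153
Read S(18,14) = 8408778, S(18,15) = 367200, S(18,16) = 9996, S(18,17) = 153.

8408778, 367200, 9996, 153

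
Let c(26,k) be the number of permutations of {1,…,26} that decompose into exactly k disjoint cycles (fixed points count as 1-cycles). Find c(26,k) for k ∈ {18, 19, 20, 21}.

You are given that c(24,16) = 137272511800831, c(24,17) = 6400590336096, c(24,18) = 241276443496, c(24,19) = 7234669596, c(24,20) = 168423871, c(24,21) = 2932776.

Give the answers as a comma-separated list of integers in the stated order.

595667304367135, 22563937825000, 696829576300, 17247104875

r25: T_25,17=24×6400590336096+137272511800831=290886679867135; T_25,18=24×241276443496+6400590336096=12191224980000; T_25,19=24×7234669596+241276443496=414908513800; T_25,20=24×168423871+7234669596=11276842500; T_25,21=24×2932776+168423871=238810495
r26: T_26,18=25×12191224980000+290886679867135=595667304367135; T_26,19=25×414908513800+12191224980000=22563937825000; T_26,20=25×11276842500+414908513800=696829576300; T_26,21=25×238810495+11276842500=17247104875
Read c(26,18) = 595667304367135, c(26,19) = 22563937825000, c(26,20) = 696829576300, c(26,21) = 17247104875.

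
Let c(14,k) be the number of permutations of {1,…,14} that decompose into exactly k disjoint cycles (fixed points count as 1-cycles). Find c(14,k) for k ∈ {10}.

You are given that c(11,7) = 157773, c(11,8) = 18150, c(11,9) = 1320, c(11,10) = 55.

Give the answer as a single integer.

[12] T[12,8]:11*18150+157773=357423 · T[12,9]:11*1320+18150=32670 · T[12,10]:11*55+1320=1925
[13] T[13,9]:12*32670+357423=749463 · T[13,10]:12*1925+32670=55770
[14] T[14,10]:13*55770+749463=1474473
Read c(14,10) = 1474473.

1474473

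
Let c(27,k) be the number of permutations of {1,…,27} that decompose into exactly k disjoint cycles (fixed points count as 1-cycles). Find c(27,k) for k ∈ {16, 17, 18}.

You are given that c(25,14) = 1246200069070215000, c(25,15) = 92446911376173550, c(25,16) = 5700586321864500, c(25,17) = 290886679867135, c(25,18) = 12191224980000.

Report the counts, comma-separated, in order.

9666373658466991050, 572253155704900800, 28460103232088385

[26] T[26,15]:25*92446911376173550+1246200069070215000=3557372853474553750 · T[26,16]:25*5700586321864500+92446911376173550=234961569422786050 · T[26,17]:25*290886679867135+5700586321864500=12972753318542875 · T[26,18]:25*12191224980000+290886679867135=595667304367135
[27] T[27,16]:26*234961569422786050+3557372853474553750=9666373658466991050 · T[27,17]:26*12972753318542875+234961569422786050=572253155704900800 · T[27,18]:26*595667304367135+12972753318542875=28460103232088385
Read c(27,16) = 9666373658466991050, c(27,17) = 572253155704900800, c(27,18) = 28460103232088385.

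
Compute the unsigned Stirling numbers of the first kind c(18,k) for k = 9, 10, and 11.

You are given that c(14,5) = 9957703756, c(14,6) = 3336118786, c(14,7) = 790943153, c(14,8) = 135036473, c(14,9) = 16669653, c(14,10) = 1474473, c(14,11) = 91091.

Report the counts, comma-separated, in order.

4308105301929, 577924894833, 60202693980

r15: T_15,6=14×3336118786+9957703756=56663366760; T_15,7=14×790943153+3336118786=14409322928; T_15,8=14×135036473+790943153=2681453775; T_15,9=14×16669653+135036473=368411615; T_15,10=14×1474473+16669653=37312275; T_15,11=14×91091+1474473=2749747
r16: T_16,7=15×14409322928+56663366760=272803210680; T_16,8=15×2681453775+14409322928=54631129553; T_16,9=15×368411615+2681453775=8207628000; T_16,10=15×37312275+368411615=928095740; T_16,11=15×2749747+37312275=78558480
r17: T_17,8=16×54631129553+272803210680=1146901283528; T_17,9=16×8207628000+54631129553=185953177553; T_17,10=16×928095740+8207628000=23057159840; T_17,11=16×78558480+928095740=2185031420
r18: T_18,9=17×185953177553+1146901283528=4308105301929; T_18,10=17×23057159840+185953177553=577924894833; T_18,11=17×2185031420+23057159840=60202693980
Read c(18,9) = 4308105301929, c(18,10) = 577924894833, c(18,11) = 60202693980.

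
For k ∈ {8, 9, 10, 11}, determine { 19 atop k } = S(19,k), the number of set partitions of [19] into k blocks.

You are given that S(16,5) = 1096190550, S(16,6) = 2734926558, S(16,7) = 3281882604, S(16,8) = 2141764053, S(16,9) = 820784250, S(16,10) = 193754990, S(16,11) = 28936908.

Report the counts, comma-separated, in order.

i=17: T(17,6)=1096190550+6·2734926558=17505749898 | T(17,7)=2734926558+7·3281882604=25708104786 | T(17,8)=3281882604+8·2141764053=20415995028 | T(17,9)=2141764053+9·820784250=9528822303 | T(17,10)=820784250+10·193754990=2758334150 | T(17,11)=193754990+11·28936908=512060978
i=18: T(18,7)=17505749898+7·25708104786=197462483400 | T(18,8)=25708104786+8·20415995028=189036065010 | T(18,9)=20415995028+9·9528822303=106175395755 | T(18,10)=9528822303+10·2758334150=37112163803 | T(18,11)=2758334150+11·512060978=8391004908
i=19: T(19,8)=197462483400+8·189036065010=1709751003480 | T(19,9)=189036065010+9·106175395755=1144614626805 | T(19,10)=106175395755+10·37112163803=477297033785 | T(19,11)=37112163803+11·8391004908=129413217791
Read S(19,8) = 1709751003480, S(19,9) = 1144614626805, S(19,10) = 477297033785, S(19,11) = 129413217791.

1709751003480, 1144614626805, 477297033785, 129413217791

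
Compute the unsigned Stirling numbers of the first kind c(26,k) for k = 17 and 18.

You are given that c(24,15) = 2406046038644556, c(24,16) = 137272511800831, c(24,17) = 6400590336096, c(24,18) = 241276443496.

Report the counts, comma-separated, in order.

[25] T[25,16]:24*137272511800831+2406046038644556=5700586321864500 · T[25,17]:24*6400590336096+137272511800831=290886679867135 · T[25,18]:24*241276443496+6400590336096=12191224980000
[26] T[26,17]:25*290886679867135+5700586321864500=12972753318542875 · T[26,18]:25*12191224980000+290886679867135=595667304367135
Read c(26,17) = 12972753318542875, c(26,18) = 595667304367135.

12972753318542875, 595667304367135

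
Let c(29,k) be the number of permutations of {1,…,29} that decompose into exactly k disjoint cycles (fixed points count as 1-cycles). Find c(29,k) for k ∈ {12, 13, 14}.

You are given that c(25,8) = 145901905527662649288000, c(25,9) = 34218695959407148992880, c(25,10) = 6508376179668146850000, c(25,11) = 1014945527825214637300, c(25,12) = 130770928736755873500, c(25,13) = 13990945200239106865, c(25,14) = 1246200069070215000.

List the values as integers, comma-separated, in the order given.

170857232541629621904997080, 21590257290787088602515180, 2316762871029690607422990

[26] T[26,9]:25*34218695959407148992880+145901905527662649288000=1001369304512841374110000 · T[26,10]:25*6508376179668146850000+34218695959407148992880=196928100451110820242880 · T[26,11]:25*1014945527825214637300+6508376179668146850000=31882014375298512782500 · T[26,12]:25*130770928736755873500+1014945527825214637300=4284218746244111474800 · T[26,13]:25*13990945200239106865+130770928736755873500=480544558742733545125 · T[26,14]:25*1246200069070215000+13990945200239106865=45145946926994481865
[27] T[27,10]:26*196928100451110820242880+1001369304512841374110000=6121499916241722700424880 · T[27,11]:26*31882014375298512782500+196928100451110820242880=1025860474208872152587880 · T[27,12]:26*4284218746244111474800+31882014375298512782500=143271701777645411127300 · T[27,13]:26*480544558742733545125+4284218746244111474800=16778377273555183648050 · T[27,14]:26*45145946926994481865+480544558742733545125=1654339178844590073615
[28] T[28,11]:27*1025860474208872152587880+6121499916241722700424880=33819732719881270820297640 · T[28,12]:27*143271701777645411127300+1025860474208872152587880=4894196422205298253024980 · T[28,13]:27*16778377273555183648050+143271701777645411127300=596287888163635369624650 · T[28,14]:27*1654339178844590073615+16778377273555183648050=61445535102359115635655
[29] T[29,12]:28*4894196422205298253024980+33819732719881270820297640=170857232541629621904997080 · T[29,13]:28*596287888163635369624650+4894196422205298253024980=21590257290787088602515180 · T[29,14]:28*61445535102359115635655+596287888163635369624650=2316762871029690607422990
Read c(29,12) = 170857232541629621904997080, c(29,13) = 21590257290787088602515180, c(29,14) = 2316762871029690607422990.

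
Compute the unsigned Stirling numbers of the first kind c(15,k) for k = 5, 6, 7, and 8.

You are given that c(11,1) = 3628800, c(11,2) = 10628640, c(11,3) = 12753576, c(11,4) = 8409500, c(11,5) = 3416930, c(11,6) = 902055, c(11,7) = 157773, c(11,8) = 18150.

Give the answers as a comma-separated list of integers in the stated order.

159721605680, 56663366760, 14409322928, 2681453775

row 12: T[12][2]=11·10628640+3628800=120543840  T[12][3]=11·12753576+10628640=150917976  T[12][4]=11·8409500+12753576=105258076  T[12][5]=11·3416930+8409500=45995730  T[12][6]=11·902055+3416930=13339535  T[12][7]=11·157773+902055=2637558  T[12][8]=11·18150+157773=357423
row 13: T[13][3]=12·150917976+120543840=1931559552  T[13][4]=12·105258076+150917976=1414014888  T[13][5]=12·45995730+105258076=657206836  T[13][6]=12·13339535+45995730=206070150  T[13][7]=12·2637558+13339535=44990231  T[13][8]=12·357423+2637558=6926634
row 14: T[14][4]=13·1414014888+1931559552=20313753096  T[14][5]=13·657206836+1414014888=9957703756  T[14][6]=13·206070150+657206836=3336118786  T[14][7]=13·44990231+206070150=790943153  T[14][8]=13·6926634+44990231=135036473
row 15: T[15][5]=14·9957703756+20313753096=159721605680  T[15][6]=14·3336118786+9957703756=56663366760  T[15][7]=14·790943153+3336118786=14409322928  T[15][8]=14·135036473+790943153=2681453775
Read c(15,5) = 159721605680, c(15,6) = 56663366760, c(15,7) = 14409322928, c(15,8) = 2681453775.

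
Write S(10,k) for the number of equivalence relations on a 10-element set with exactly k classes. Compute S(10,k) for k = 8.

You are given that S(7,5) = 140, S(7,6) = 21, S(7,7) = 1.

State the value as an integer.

750

[8] T[8,6]:6*21+140=266 · T[8,7]:7*1+21=28 · T[8,8]:8*0+1=1
[9] T[9,7]:7*28+266=462 · T[9,8]:8*1+28=36
[10] T[10,8]:8*36+462=750
Read S(10,8) = 750.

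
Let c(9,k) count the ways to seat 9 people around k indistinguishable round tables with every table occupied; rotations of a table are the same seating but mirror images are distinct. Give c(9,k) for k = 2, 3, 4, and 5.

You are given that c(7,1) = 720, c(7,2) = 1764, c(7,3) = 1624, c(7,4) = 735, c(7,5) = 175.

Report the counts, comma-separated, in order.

row 8: T[8][1]=7·720+0=5040  T[8][2]=7·1764+720=13068  T[8][3]=7·1624+1764=13132  T[8][4]=7·735+1624=6769  T[8][5]=7·175+735=1960
row 9: T[9][2]=8·13068+5040=109584  T[9][3]=8·13132+13068=118124  T[9][4]=8·6769+13132=67284  T[9][5]=8·1960+6769=22449
Read c(9,2) = 109584, c(9,3) = 118124, c(9,4) = 67284, c(9,5) = 22449.

109584, 118124, 67284, 22449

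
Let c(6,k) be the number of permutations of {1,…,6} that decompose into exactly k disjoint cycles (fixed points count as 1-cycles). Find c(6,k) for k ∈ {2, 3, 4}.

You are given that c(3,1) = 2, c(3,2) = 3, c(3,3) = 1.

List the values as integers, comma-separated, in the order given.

274, 225, 85

i=4: T(4,1)=0+3·2=6 | T(4,2)=2+3·3=11 | T(4,3)=3+3·1=6 | T(4,4)=1+3·0=1
i=5: T(5,1)=0+4·6=24 | T(5,2)=6+4·11=50 | T(5,3)=11+4·6=35 | T(5,4)=6+4·1=10
i=6: T(6,2)=24+5·50=274 | T(6,3)=50+5·35=225 | T(6,4)=35+5·10=85
Read c(6,2) = 274, c(6,3) = 225, c(6,4) = 85.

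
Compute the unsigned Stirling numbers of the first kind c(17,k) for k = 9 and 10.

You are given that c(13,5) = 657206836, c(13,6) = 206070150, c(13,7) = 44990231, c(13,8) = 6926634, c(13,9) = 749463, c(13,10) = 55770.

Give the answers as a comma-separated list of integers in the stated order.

185953177553, 23057159840

r14: T_14,6=13×206070150+657206836=3336118786; T_14,7=13×44990231+206070150=790943153; T_14,8=13×6926634+44990231=135036473; T_14,9=13×749463+6926634=16669653; T_14,10=13×55770+749463=1474473
r15: T_15,7=14×790943153+3336118786=14409322928; T_15,8=14×135036473+790943153=2681453775; T_15,9=14×16669653+135036473=368411615; T_15,10=14×1474473+16669653=37312275
r16: T_16,8=15×2681453775+14409322928=54631129553; T_16,9=15×368411615+2681453775=8207628000; T_16,10=15×37312275+368411615=928095740
r17: T_17,9=16×8207628000+54631129553=185953177553; T_17,10=16×928095740+8207628000=23057159840
Read c(17,9) = 185953177553, c(17,10) = 23057159840.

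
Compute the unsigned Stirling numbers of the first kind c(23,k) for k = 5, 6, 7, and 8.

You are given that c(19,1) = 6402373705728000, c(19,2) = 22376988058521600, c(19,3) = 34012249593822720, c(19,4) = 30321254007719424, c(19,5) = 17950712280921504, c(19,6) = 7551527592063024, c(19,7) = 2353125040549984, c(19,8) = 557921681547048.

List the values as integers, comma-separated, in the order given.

4280722865357147142912, 2021687376910682741568, 720308216440924653696, 199321978221066137360

r20: T_20,2=19×22376988058521600+6402373705728000=431565146817638400; T_20,3=19×34012249593822720+22376988058521600=668609730341153280; T_20,4=19×30321254007719424+34012249593822720=610116075740491776; T_20,5=19×17950712280921504+30321254007719424=371384787345228000; T_20,6=19×7551527592063024+17950712280921504=161429736530118960; T_20,7=19×2353125040549984+7551527592063024=52260903362512720; T_20,8=19×557921681547048+2353125040549984=12953636989943896
r21: T_21,3=20×668609730341153280+431565146817638400=13803759753640704000; T_21,4=20×610116075740491776+668609730341153280=12870931245150988800; T_21,5=20×371384787345228000+610116075740491776=8037811822645051776; T_21,6=20×161429736530118960+371384787345228000=3599979517947607200; T_21,7=20×52260903362512720+161429736530118960=1206647803780373360; T_21,8=20×12953636989943896+52260903362512720=311333643161390640
r22: T_22,4=21×12870931245150988800+13803759753640704000=284093315901811468800; T_22,5=21×8037811822645051776+12870931245150988800=181664979520697076096; T_22,6=21×3599979517947607200+8037811822645051776=83637381699544802976; T_22,7=21×1206647803780373360+3599979517947607200=28939583397335447760; T_22,8=21×311333643161390640+1206647803780373360=7744654310169576800
r23: T_23,5=22×181664979520697076096+284093315901811468800=4280722865357147142912; T_23,6=22×83637381699544802976+181664979520697076096=2021687376910682741568; T_23,7=22×28939583397335447760+83637381699544802976=720308216440924653696; T_23,8=22×7744654310169576800+28939583397335447760=199321978221066137360
Read c(23,5) = 4280722865357147142912, c(23,6) = 2021687376910682741568, c(23,7) = 720308216440924653696, c(23,8) = 199321978221066137360.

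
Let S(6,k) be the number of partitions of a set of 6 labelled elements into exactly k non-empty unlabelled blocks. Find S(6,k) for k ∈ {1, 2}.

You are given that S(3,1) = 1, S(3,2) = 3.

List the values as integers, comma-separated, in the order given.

1, 31

i=4: T(4,1)=0+1·1=1 | T(4,2)=1+2·3=7
i=5: T(5,1)=0+1·1=1 | T(5,2)=1+2·7=15
i=6: T(6,1)=0+1·1=1 | T(6,2)=1+2·15=31
Read S(6,1) = 1, S(6,2) = 31.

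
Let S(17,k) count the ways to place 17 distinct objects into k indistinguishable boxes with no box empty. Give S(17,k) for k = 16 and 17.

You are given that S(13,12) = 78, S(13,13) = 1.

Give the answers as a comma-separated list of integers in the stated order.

136, 1

i=14: T(14,13)=78+13·1=91 | T(14,14)=1+14·0=1
i=15: T(15,14)=91+14·1=105 | T(15,15)=1+15·0=1
i=16: T(16,15)=105+15·1=120 | T(16,16)=1+16·0=1
i=17: T(17,16)=120+16·1=136 | T(17,17)=1+17·0=1
Read S(17,16) = 136, S(17,17) = 1.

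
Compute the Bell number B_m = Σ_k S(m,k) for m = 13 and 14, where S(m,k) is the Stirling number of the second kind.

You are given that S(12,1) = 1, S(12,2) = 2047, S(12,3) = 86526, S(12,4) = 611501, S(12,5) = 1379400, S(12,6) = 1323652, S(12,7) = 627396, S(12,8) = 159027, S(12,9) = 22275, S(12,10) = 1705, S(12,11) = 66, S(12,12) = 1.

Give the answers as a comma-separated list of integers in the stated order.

27644437, 190899322

i=13: T(13,1)=0+1·1=1 | T(13,2)=1+2·2047=4095 | T(13,3)=2047+3·86526=261625 | T(13,4)=86526+4·611501=2532530 | T(13,5)=611501+5·1379400=7508501 | T(13,6)=1379400+6·1323652=9321312 | T(13,7)=1323652+7·627396=5715424 | T(13,8)=627396+8·159027=1899612 | T(13,9)=159027+9·22275=359502 | T(13,10)=22275+10·1705=39325 | T(13,11)=1705+11·66=2431 | T(13,12)=66+12·1=78 | T(13,13)=1+13·0=1
i=14: T(14,1)=0+1·1=1 | T(14,2)=1+2·4095=8191 | T(14,3)=4095+3·261625=788970 | T(14,4)=261625+4·2532530=10391745 | T(14,5)=2532530+5·7508501=40075035 | T(14,6)=7508501+6·9321312=63436373 | T(14,7)=9321312+7·5715424=49329280 | T(14,8)=5715424+8·1899612=20912320 | T(14,9)=1899612+9·359502=5135130 | T(14,10)=359502+10·39325=752752 | T(14,11)=39325+11·2431=66066 | T(14,12)=2431+12·78=3367 | T(14,13)=78+13·1=91 | T(14,14)=1+14·0=1
B_13 = ΣS(13,k) = 1+4095+261625+2532530+7508501+9321312+5715424+1899612+359502+39325+2431+78+1 = 27644437
B_14 = ΣS(14,k) = 1+8191+788970+10391745+40075035+63436373+49329280+20912320+5135130+752752+66066+3367+91+1 = 190899322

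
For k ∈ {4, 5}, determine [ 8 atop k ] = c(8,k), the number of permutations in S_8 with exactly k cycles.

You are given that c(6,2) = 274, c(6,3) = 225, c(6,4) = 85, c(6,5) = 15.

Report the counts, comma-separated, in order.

r7: T_7,3=6×225+274=1624; T_7,4=6×85+225=735; T_7,5=6×15+85=175
r8: T_8,4=7×735+1624=6769; T_8,5=7×175+735=1960
Read c(8,4) = 6769, c(8,5) = 1960.

6769, 1960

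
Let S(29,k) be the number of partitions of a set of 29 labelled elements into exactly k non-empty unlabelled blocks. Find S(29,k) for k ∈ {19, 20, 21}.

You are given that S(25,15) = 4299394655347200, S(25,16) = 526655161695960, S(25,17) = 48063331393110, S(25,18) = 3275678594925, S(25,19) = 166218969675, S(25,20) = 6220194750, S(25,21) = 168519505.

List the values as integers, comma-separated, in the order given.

239332331869053150, 17110181160972900, 949910385013590

@26  (26,16):526655161695960·16+4299394655347200→12725877242482560, (26,17):48063331393110·17+526655161695960→1343731795378830, (26,18):3275678594925·18+48063331393110→107025546101760, (26,19):166218969675·19+3275678594925→6433839018750, (26,20):6220194750·20+166218969675→290622864675, (26,21):168519505·21+6220194750→9759104355
@27  (27,17):1343731795378830·17+12725877242482560→35569317763922670, (27,18):107025546101760·18+1343731795378830→3270191625210510, (27,19):6433839018750·19+107025546101760→229268487458010, (27,20):290622864675·20+6433839018750→12246296312250, (27,21):9759104355·21+290622864675→495564056130
@28  (28,18):3270191625210510·18+35569317763922670→94432767017711850, (28,19):229268487458010·19+3270191625210510→7626292886912700, (28,20):12246296312250·20+229268487458010→474194413703010, (28,21):495564056130·21+12246296312250→22653141490980
@29  (29,19):7626292886912700·19+94432767017711850→239332331869053150, (29,20):474194413703010·20+7626292886912700→17110181160972900, (29,21):22653141490980·21+474194413703010→949910385013590
Read S(29,19) = 239332331869053150, S(29,20) = 17110181160972900, S(29,21) = 949910385013590.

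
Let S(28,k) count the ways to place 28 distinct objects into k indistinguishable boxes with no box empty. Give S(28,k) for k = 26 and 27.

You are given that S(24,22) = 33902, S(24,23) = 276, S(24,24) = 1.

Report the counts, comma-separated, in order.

@25  (25,23):276·23+33902→40250, (25,24):1·24+276→300, (25,25):0·25+1→1
@26  (26,24):300·24+40250→47450, (26,25):1·25+300→325, (26,26):0·26+1→1
@27  (27,25):325·25+47450→55575, (27,26):1·26+325→351, (27,27):0·27+1→1
@28  (28,26):351·26+55575→64701, (28,27):1·27+351→378
Read S(28,26) = 64701, S(28,27) = 378.

64701, 378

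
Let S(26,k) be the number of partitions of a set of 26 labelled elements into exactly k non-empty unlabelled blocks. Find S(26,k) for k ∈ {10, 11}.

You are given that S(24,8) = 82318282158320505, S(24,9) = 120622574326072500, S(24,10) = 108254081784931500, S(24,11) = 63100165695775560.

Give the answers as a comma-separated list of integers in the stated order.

r25: T_25,9=9×120622574326072500+82318282158320505=1167921451092973005; T_25,10=10×108254081784931500+120622574326072500=1203163392175387500; T_25,11=11×63100165695775560+108254081784931500=802355904438462660
r26: T_26,10=10×1203163392175387500+1167921451092973005=13199555372846848005; T_26,11=11×802355904438462660+1203163392175387500=10029078340998476760
Read S(26,10) = 13199555372846848005, S(26,11) = 10029078340998476760.

13199555372846848005, 10029078340998476760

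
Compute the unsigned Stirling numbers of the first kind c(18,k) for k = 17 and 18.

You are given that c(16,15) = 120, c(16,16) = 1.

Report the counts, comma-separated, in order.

[17] T[17,16]:16*1+120=136 · T[17,17]:16*0+1=1
[18] T[18,17]:17*1+136=153 · T[18,18]:17*0+1=1
Read c(18,17) = 153, c(18,18) = 1.

153, 1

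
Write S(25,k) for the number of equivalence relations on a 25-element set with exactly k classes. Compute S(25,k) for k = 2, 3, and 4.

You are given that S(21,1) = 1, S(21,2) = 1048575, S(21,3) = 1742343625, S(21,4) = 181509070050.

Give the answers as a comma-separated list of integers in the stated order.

[22] T[22,1]:1*1+0=1 · T[22,2]:2*1048575+1=2097151 · T[22,3]:3*1742343625+1048575=5228079450 · T[22,4]:4*181509070050+1742343625=727778623825
[23] T[23,1]:1*1+0=1 · T[23,2]:2*2097151+1=4194303 · T[23,3]:3*5228079450+2097151=15686335501 · T[23,4]:4*727778623825+5228079450=2916342574750
[24] T[24,1]:1*1+0=1 · T[24,2]:2*4194303+1=8388607 · T[24,3]:3*15686335501+4194303=47063200806 · T[24,4]:4*2916342574750+15686335501=11681056634501
[25] T[25,2]:2*8388607+1=16777215 · T[25,3]:3*47063200806+8388607=141197991025 · T[25,4]:4*11681056634501+47063200806=46771289738810
Read S(25,2) = 16777215, S(25,3) = 141197991025, S(25,4) = 46771289738810.

16777215, 141197991025, 46771289738810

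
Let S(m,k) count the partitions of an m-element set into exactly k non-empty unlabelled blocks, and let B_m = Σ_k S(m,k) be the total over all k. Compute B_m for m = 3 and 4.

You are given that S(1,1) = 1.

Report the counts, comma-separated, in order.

i=2: T(2,1)=0+1·1=1 | T(2,2)=1+2·0=1
i=3: T(3,1)=0+1·1=1 | T(3,2)=1+2·1=3 | T(3,3)=1+3·0=1
i=4: T(4,1)=0+1·1=1 | T(4,2)=1+2·3=7 | T(4,3)=3+3·1=6 | T(4,4)=1+4·0=1
B_3 = ΣS(3,k) = 1+3+1 = 5
B_4 = ΣS(4,k) = 1+7+6+1 = 15

5, 15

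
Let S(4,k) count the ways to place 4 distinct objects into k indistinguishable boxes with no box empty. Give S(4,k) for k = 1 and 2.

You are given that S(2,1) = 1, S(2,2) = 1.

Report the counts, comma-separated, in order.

1, 7

@3  (3,1):1·1+0→1, (3,2):1·2+1→3
@4  (4,1):1·1+0→1, (4,2):3·2+1→7
Read S(4,1) = 1, S(4,2) = 7.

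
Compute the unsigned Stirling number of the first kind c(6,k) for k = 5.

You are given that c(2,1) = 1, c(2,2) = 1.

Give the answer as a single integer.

15

[3] T[3,2]:2*1+1=3 · T[3,3]:2*0+1=1
[4] T[4,3]:3*1+3=6 · T[4,4]:3*0+1=1
[5] T[5,4]:4*1+6=10 · T[5,5]:4*0+1=1
[6] T[6,5]:5*1+10=15
Read c(6,5) = 15.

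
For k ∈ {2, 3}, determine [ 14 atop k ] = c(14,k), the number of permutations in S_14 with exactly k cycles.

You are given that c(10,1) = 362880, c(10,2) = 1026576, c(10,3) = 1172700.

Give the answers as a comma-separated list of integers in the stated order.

19802759040, 26596717056

i=11: T(11,1)=0+10·362880=3628800 | T(11,2)=362880+10·1026576=10628640 | T(11,3)=1026576+10·1172700=12753576
i=12: T(12,1)=0+11·3628800=39916800 | T(12,2)=3628800+11·10628640=120543840 | T(12,3)=10628640+11·12753576=150917976
i=13: T(13,1)=0+12·39916800=479001600 | T(13,2)=39916800+12·120543840=1486442880 | T(13,3)=120543840+12·150917976=1931559552
i=14: T(14,2)=479001600+13·1486442880=19802759040 | T(14,3)=1486442880+13·1931559552=26596717056
Read c(14,2) = 19802759040, c(14,3) = 26596717056.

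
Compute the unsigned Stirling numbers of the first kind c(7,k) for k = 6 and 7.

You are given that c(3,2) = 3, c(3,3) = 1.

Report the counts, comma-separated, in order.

i=4: T(4,3)=3+3·1=6 | T(4,4)=1+3·0=1
i=5: T(5,4)=6+4·1=10 | T(5,5)=1+4·0=1
i=6: T(6,5)=10+5·1=15 | T(6,6)=1+5·0=1
i=7: T(7,6)=15+6·1=21 | T(7,7)=1+6·0=1
Read c(7,6) = 21, c(7,7) = 1.

21, 1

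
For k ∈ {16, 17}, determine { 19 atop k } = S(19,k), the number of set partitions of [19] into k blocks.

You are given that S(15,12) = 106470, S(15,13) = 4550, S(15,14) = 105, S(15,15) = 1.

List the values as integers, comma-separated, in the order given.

527136, 12597

r16: T_16,13=13×4550+106470=165620; T_16,14=14×105+4550=6020; T_16,15=15×1+105=120; T_16,16=16×0+1=1
r17: T_17,14=14×6020+165620=249900; T_17,15=15×120+6020=7820; T_17,16=16×1+120=136; T_17,17=17×0+1=1
r18: T_18,15=15×7820+249900=367200; T_18,16=16×136+7820=9996; T_18,17=17×1+136=153
r19: T_19,16=16×9996+367200=527136; T_19,17=17×153+9996=12597
Read S(19,16) = 527136, S(19,17) = 12597.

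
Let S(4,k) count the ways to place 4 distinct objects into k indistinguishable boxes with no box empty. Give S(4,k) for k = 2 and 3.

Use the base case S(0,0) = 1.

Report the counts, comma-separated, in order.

row 1: T[1][1]=1·0+1=1
row 2: T[2][1]=1·1+0=1  T[2][2]=2·0+1=1
row 3: T[3][1]=1·1+0=1  T[3][2]=2·1+1=3  T[3][3]=3·0+1=1
row 4: T[4][2]=2·3+1=7  T[4][3]=3·1+3=6
Read S(4,2) = 7, S(4,3) = 6.

7, 6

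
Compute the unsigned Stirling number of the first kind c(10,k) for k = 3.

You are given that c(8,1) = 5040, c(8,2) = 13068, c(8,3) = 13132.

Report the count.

1172700

@9  (9,2):13068·8+5040→109584, (9,3):13132·8+13068→118124
@10  (10,3):118124·9+109584→1172700
Read c(10,3) = 1172700.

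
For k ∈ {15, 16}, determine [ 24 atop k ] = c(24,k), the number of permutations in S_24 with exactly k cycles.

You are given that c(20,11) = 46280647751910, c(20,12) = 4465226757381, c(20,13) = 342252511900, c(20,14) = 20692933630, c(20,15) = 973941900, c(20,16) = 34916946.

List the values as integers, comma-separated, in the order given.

@21  (21,12):4465226757381·20+46280647751910→135585182899530, (21,13):342252511900·20+4465226757381→11310276995381, (21,14):20692933630·20+342252511900→756111184500, (21,15):973941900·20+20692933630→40171771630, (21,16):34916946·20+973941900→1672280820
@22  (22,13):11310276995381·21+135585182899530→373100999802531, (22,14):756111184500·21+11310276995381→27188611869881, (22,15):40171771630·21+756111184500→1599718388730, (22,16):1672280820·21+40171771630→75289668850
@23  (23,14):27188611869881·22+373100999802531→971250460939913, (23,15):1599718388730·22+27188611869881→62382416421941, (23,16):75289668850·22+1599718388730→3256091103430
@24  (24,15):62382416421941·23+971250460939913→2406046038644556, (24,16):3256091103430·23+62382416421941→137272511800831
Read c(24,15) = 2406046038644556, c(24,16) = 137272511800831.

2406046038644556, 137272511800831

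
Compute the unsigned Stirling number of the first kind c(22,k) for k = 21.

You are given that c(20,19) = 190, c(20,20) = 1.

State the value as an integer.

@21  (21,20):1·20+190→210, (21,21):0·20+1→1
@22  (22,21):1·21+210→231
Read c(22,21) = 231.

231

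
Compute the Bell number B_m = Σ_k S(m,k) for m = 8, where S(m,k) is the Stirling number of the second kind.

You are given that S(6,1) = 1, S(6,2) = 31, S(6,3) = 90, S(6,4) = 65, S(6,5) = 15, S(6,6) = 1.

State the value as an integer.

i=7: T(7,1)=0+1·1=1 | T(7,2)=1+2·31=63 | T(7,3)=31+3·90=301 | T(7,4)=90+4·65=350 | T(7,5)=65+5·15=140 | T(7,6)=15+6·1=21 | T(7,7)=1+7·0=1
i=8: T(8,1)=0+1·1=1 | T(8,2)=1+2·63=127 | T(8,3)=63+3·301=966 | T(8,4)=301+4·350=1701 | T(8,5)=350+5·140=1050 | T(8,6)=140+6·21=266 | T(8,7)=21+7·1=28 | T(8,8)=1+8·0=1
B_8 = ΣS(8,k) = 1+127+966+1701+1050+266+28+1 = 4140

4140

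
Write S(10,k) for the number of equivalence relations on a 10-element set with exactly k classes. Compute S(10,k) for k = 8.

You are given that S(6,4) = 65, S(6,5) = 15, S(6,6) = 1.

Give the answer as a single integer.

row 7: T[7][5]=5·15+65=140  T[7][6]=6·1+15=21  T[7][7]=7·0+1=1
row 8: T[8][6]=6·21+140=266  T[8][7]=7·1+21=28  T[8][8]=8·0+1=1
row 9: T[9][7]=7·28+266=462  T[9][8]=8·1+28=36
row 10: T[10][8]=8·36+462=750
Read S(10,8) = 750.

750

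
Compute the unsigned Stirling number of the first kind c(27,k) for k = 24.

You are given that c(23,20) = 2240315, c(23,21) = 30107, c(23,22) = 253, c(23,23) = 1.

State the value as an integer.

r24: T_24,21=23×30107+2240315=2932776; T_24,22=23×253+30107=35926; T_24,23=23×1+253=276; T_24,24=23×0+1=1
r25: T_25,22=24×35926+2932776=3795000; T_25,23=24×276+35926=42550; T_25,24=24×1+276=300
r26: T_26,23=25×42550+3795000=4858750; T_26,24=25×300+42550=50050
r27: T_27,24=26×50050+4858750=6160050
Read c(27,24) = 6160050.

6160050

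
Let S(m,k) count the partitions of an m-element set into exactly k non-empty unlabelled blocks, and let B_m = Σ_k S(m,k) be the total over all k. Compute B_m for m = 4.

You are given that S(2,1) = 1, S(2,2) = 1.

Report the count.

row 3: T[3][1]=1·1+0=1  T[3][2]=2·1+1=3  T[3][3]=3·0+1=1
row 4: T[4][1]=1·1+0=1  T[4][2]=2·3+1=7  T[4][3]=3·1+3=6  T[4][4]=4·0+1=1
B_4 = ΣS(4,k) = 1+7+6+1 = 15

15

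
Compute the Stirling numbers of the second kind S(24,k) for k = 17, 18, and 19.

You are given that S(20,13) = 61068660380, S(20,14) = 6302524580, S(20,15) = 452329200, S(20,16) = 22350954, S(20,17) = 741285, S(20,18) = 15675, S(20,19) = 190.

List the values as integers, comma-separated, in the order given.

r21: T_21,14=14×6302524580+61068660380=149304004500; T_21,15=15×452329200+6302524580=13087462580; T_21,16=16×22350954+452329200=809944464; T_21,17=17×741285+22350954=34952799; T_21,18=18×15675+741285=1023435; T_21,19=19×190+15675=19285
r22: T_22,15=15×13087462580+149304004500=345615943200; T_22,16=16×809944464+13087462580=26046574004; T_22,17=17×34952799+809944464=1404142047; T_22,18=18×1023435+34952799=53374629; T_22,19=19×19285+1023435=1389850
r23: T_23,16=16×26046574004+345615943200=762361127264; T_23,17=17×1404142047+26046574004=49916988803; T_23,18=18×53374629+1404142047=2364885369; T_23,19=19×1389850+53374629=79781779
r24: T_24,17=17×49916988803+762361127264=1610949936915; T_24,18=18×2364885369+49916988803=92484925445; T_24,19=19×79781779+2364885369=3880739170
Read S(24,17) = 1610949936915, S(24,18) = 92484925445, S(24,19) = 3880739170.

1610949936915, 92484925445, 3880739170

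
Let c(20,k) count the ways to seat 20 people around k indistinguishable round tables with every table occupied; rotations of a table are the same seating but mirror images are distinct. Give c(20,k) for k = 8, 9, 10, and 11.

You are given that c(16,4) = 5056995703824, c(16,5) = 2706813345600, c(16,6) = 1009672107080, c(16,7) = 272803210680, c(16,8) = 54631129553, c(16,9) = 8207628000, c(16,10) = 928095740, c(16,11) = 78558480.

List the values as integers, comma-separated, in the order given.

12953636989943896, 2503858755467550, 381922055502195, 46280647751910

@17  (17,5):2706813345600·16+5056995703824→48366009233424, (17,6):1009672107080·16+2706813345600→18861567058880, (17,7):272803210680·16+1009672107080→5374523477960, (17,8):54631129553·16+272803210680→1146901283528, (17,9):8207628000·16+54631129553→185953177553, (17,10):928095740·16+8207628000→23057159840, (17,11):78558480·16+928095740→2185031420
@18  (18,6):18861567058880·17+48366009233424→369012649234384, (18,7):5374523477960·17+18861567058880→110228466184200, (18,8):1146901283528·17+5374523477960→24871845297936, (18,9):185953177553·17+1146901283528→4308105301929, (18,10):23057159840·17+185953177553→577924894833, (18,11):2185031420·17+23057159840→60202693980
@19  (19,7):110228466184200·18+369012649234384→2353125040549984, (19,8):24871845297936·18+110228466184200→557921681547048, (19,9):4308105301929·18+24871845297936→102417740732658, (19,10):577924894833·18+4308105301929→14710753408923, (19,11):60202693980·18+577924894833→1661573386473
@20  (20,8):557921681547048·19+2353125040549984→12953636989943896, (20,9):102417740732658·19+557921681547048→2503858755467550, (20,10):14710753408923·19+102417740732658→381922055502195, (20,11):1661573386473·19+14710753408923→46280647751910
Read c(20,8) = 12953636989943896, c(20,9) = 2503858755467550, c(20,10) = 381922055502195, c(20,11) = 46280647751910.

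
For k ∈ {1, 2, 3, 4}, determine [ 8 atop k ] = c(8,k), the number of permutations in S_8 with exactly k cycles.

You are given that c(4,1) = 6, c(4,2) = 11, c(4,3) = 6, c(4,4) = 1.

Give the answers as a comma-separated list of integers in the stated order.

row 5: T[5][1]=4·6+0=24  T[5][2]=4·11+6=50  T[5][3]=4·6+11=35  T[5][4]=4·1+6=10
row 6: T[6][1]=5·24+0=120  T[6][2]=5·50+24=274  T[6][3]=5·35+50=225  T[6][4]=5·10+35=85
row 7: T[7][1]=6·120+0=720  T[7][2]=6·274+120=1764  T[7][3]=6·225+274=1624  T[7][4]=6·85+225=735
row 8: T[8][1]=7·720+0=5040  T[8][2]=7·1764+720=13068  T[8][3]=7·1624+1764=13132  T[8][4]=7·735+1624=6769
Read c(8,1) = 5040, c(8,2) = 13068, c(8,3) = 13132, c(8,4) = 6769.

5040, 13068, 13132, 6769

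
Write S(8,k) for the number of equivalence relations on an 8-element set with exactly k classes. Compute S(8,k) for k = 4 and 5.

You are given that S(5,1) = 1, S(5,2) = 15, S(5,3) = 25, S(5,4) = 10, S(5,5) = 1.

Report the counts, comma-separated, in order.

r6: T_6,2=2×15+1=31; T_6,3=3×25+15=90; T_6,4=4×10+25=65; T_6,5=5×1+10=15
r7: T_7,3=3×90+31=301; T_7,4=4×65+90=350; T_7,5=5×15+65=140
r8: T_8,4=4×350+301=1701; T_8,5=5×140+350=1050
Read S(8,4) = 1701, S(8,5) = 1050.

1701, 1050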